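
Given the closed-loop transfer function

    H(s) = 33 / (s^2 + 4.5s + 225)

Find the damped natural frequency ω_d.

Comparing s^2 + 4.5s + 225 to s^2 + 2ζωₙs + ωₙ²: ωₙ = 15 rad/s and ζ = 4.5/(2·15) = 0.15.
ζωₙ = 4.5/2 = 2.25, so ω_d = ωₙ√(1−ζ²) = √(ωₙ² − (ζωₙ)²) = √(225 − 2.25²) = √219.9375 ≈ 14.83 rad/s.

ω_d ≈ 14.83 rad/s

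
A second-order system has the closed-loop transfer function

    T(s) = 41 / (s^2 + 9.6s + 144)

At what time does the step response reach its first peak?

t_p ≈ 0.2856 s

Comparing s^2 + 9.6s + 144 to s^2 + 2ζωₙs + ωₙ²: ωₙ = 12 rad/s and ζ = 9.6/(2·12) = 0.4.
ζωₙ = 9.6/2 = 4.8, so ω_d = ωₙ√(1−ζ²) = √(ωₙ² − (ζωₙ)²) = √(144 − 4.8²) = √120.96 ≈ 11.00 rad/s.
t_p = π/ω_d = π/11.00 ≈ 0.2856 s.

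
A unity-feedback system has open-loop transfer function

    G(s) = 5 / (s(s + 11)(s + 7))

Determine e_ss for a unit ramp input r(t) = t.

e_ss = 15.40

G(s) has one pole at the origin.
This is a Type 1 system. Kv = lim_{s→0} s·G(s) = 5/77.
e_ss = 1/Kv = 1/(5/77) = 77/5 ≈ 15.40.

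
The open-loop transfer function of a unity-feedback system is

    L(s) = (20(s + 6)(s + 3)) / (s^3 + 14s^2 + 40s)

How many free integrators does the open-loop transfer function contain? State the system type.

Type 1

The denominator has 1 factor of s at the origin (free integrator), so this is a Type 1 system.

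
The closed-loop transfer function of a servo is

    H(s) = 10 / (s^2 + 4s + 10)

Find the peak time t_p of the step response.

t_p ≈ 1.283 s

Comparing s^2 + 4s + 10 to s^2 + 2ζωₙs + ωₙ²: ωₙ = √10 ≈ 3.162 rad/s and ζ = 4/(2·√10) ≈ 0.6325.
ζωₙ = 4/2 = 2, so ω_d = ωₙ√(1−ζ²) = √(ωₙ² − (ζωₙ)²) = √(10 − 2²) = √6 ≈ 2.449 rad/s.
t_p = π/ω_d = π/2.449 ≈ 1.283 s.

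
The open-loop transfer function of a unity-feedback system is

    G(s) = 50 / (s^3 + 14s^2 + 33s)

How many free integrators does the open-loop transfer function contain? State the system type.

The denominator has 1 factor of s at the origin (free integrator), so this is a Type 1 system.

Type 1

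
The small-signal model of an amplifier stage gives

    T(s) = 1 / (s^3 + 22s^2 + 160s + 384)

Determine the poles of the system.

s = -6, -8, -8

The poles are the roots of the denominator s^3 + 22s^2 + 160s + 384 = 0.
Trying s = -6: the polynomial evaluates to 0, so (s + 6) is a factor.
Dividing out leaves s^2 + 16s + 64 = 0.
Factoring the quadratic: (s + 8)^2 = 0.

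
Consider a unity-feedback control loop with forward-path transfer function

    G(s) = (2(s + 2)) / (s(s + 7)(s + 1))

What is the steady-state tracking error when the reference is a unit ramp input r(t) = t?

e_ss = 1.750

G(s) has one pole at the origin.
This is a Type 1 system. Kv = lim_{s→0} s·G(s) = 4/7.
e_ss = 1/Kv = 1/(4/7) = 7/4 ≈ 1.750.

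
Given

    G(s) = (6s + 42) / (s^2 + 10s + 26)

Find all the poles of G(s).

The poles are the roots of the denominator s^2 + 10s + 26 = 0.
Using the quadratic formula: s = (-10 ± √(-4))/2 = -5 ± 1j.

s = -5 ± j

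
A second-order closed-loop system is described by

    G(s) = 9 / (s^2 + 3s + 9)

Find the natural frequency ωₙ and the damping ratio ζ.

Compare the denominator to the standard form s^2 + 2ζωₙs + ωₙ².
ωₙ² = 9, so ωₙ = 3 rad/s.
2ζωₙ = 3, so ζ = 3/(2·3) = 0.5.
With ζ = 0.5 the response is underdamped.

ωₙ = 3 rad/s, ζ = 0.5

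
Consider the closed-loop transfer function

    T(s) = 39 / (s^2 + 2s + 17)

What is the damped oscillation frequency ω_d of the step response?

ω_d = 4 rad/s

Comparing s^2 + 2s + 17 to s^2 + 2ζωₙs + ωₙ²: ωₙ = √17 ≈ 4.123 rad/s and ζ = 2/(2·√17) ≈ 0.2425.
ζωₙ = 2/2 = 1, so ω_d = ωₙ√(1−ζ²) = √(ωₙ² − (ζωₙ)²) = √(17 − 1²) = √16 = 4 rad/s.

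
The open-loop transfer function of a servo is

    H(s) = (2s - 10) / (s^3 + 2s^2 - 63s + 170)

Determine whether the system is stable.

The denominator s^3 + 2s^2 - 63s + 170 factors as (s^2 - 8s + 17)(s + 10), giving poles at s = 4 ± j, -10.
Since the pole(s) at s = 4 ± j lie in the right half-plane, the system is unstable.

unstable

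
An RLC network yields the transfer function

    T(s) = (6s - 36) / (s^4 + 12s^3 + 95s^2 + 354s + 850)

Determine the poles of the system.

The poles are the roots of the denominator s^4 + 12s^3 + 95s^2 + 354s + 850 = 0.
No real roots exist; factor into two real quadratics: (s^2 + 6s + 34)(s^2 + 6s + 25) = 0.
Each quadratic gives a conjugate pair via the quadratic formula.

s = -3 + 5j, -3 - 5j, -3 + 4j, -3 - 4j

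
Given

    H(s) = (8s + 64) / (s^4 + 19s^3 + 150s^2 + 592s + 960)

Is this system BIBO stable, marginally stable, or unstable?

stable

The denominator s^4 + 19s^3 + 150s^2 + 592s + 960 factors as (s + 6)(s + 5)(s^2 + 8s + 32), giving poles at s = -6, -5, -4 + 4j, -4 - 4j.
Since all poles lie strictly in the left half-plane, the system is stable.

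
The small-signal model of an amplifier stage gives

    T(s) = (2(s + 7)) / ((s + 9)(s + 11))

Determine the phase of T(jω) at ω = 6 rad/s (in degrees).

At s = j6: numerator = 14 + j12, denominator = 63 + j120.
∠T = ∠num − ∠den = 40.601° − (62.301°) = -21.70°.

∠T(j6) ≈ -21.70°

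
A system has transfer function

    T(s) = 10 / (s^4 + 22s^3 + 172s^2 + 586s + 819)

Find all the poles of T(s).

The poles are the roots of the denominator s^4 + 22s^3 + 172s^2 + 586s + 819 = 0.
Trying s = -9: the polynomial evaluates to 0, so (s + 9) is a factor.
Dividing out leaves s^3 + 13s^2 + 55s + 91 = 0.
This factors further as (s^2 + 6s + 13)(s + 7) = 0.

s = -3 ± 2j, -9, -7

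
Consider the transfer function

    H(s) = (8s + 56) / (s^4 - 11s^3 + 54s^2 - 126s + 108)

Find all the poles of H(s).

The poles are the roots of the denominator s^4 - 11s^3 + 54s^2 - 126s + 108 = 0.
Trying s = 2: the polynomial evaluates to 0, so (s - 2) is a factor.
Dividing out leaves s^3 - 9s^2 + 36s - 54 = 0.
This factors further as (s^2 - 6s + 18)(s - 3) = 0.

s = 3 ± 3j, 2, 3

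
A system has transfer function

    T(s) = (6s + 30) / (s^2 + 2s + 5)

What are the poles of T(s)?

The poles are the roots of the denominator s^2 + 2s + 5 = 0.
Using the quadratic formula: s = (-2 ± √(-16))/2 = -1 ± 2j.

s = -1 + 2j, -1 - 2j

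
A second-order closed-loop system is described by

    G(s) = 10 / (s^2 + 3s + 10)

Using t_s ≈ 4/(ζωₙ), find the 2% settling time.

t_s ≈ 2.667 s

Comparing s^2 + 3s + 10 to s^2 + 2ζωₙs + ωₙ²: ωₙ = √10 ≈ 3.162 rad/s and ζ = 3/(2·√10) ≈ 0.4743.
ζωₙ = 3/2 = 1.5, so t_s ≈ 4/(ζωₙ) = 4/1.5 ≈ 2.667 s.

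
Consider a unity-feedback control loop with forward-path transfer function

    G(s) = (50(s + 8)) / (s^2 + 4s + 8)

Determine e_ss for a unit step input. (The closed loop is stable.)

e_ss = 0.01961

G(s) has no poles at the origin.
This is a Type 0 system. Kp = lim_{s→0} G(s) = 400/8 = 50.
e_ss = 1/(1 + Kp) = 1/(1 + 50) = 1/51 ≈ 0.01961.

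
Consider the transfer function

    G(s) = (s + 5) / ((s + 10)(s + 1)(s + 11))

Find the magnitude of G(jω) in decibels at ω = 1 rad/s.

Substitute s = j1: numerator = 5 + j1, denominator = 88 + j130.
|G(j1)| = |5 + j1| / |88 + j130| = 5.0990 / 156.98 ≈ 0.03248.
In decibels: 20·log₁₀(0.03248) ≈ -29.8 dB.

|G(j1)|_dB ≈ -29.8 dB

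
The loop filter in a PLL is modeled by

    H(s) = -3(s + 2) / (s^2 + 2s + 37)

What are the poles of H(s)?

The poles are the roots of the denominator s^2 + 2s + 37 = 0.
Using the quadratic formula: s = (-2 ± √(-144))/2 = -1 ± 6j.

s = -1 ± 6j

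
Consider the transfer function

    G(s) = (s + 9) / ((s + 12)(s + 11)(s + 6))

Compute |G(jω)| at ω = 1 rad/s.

Substitute s = j1: numerator = 9 + j1, denominator = 763 + j269.
|G(j1)| = |9 + j1| / |763 + j269| = 9.0554 / 809.03 ≈ 0.01119.

|G(j1)| ≈ 0.01119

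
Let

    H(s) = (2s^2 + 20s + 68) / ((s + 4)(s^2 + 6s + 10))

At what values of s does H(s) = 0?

s = -5 + 3j, -5 - 3j

Set the numerator to zero: 2s^2 + 20s + 68 = 0, i.e. 2·(s^2 + 10s + 34) = 0.
Factoring: (s^2 + 10s + 34) = 0.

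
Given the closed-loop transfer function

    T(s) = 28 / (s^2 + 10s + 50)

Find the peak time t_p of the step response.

Comparing s^2 + 10s + 50 to s^2 + 2ζωₙs + ωₙ²: ωₙ = √50 ≈ 7.071 rad/s and ζ = 10/(2·√50) ≈ 0.7071.
ζωₙ = 10/2 = 5, so ω_d = ωₙ√(1−ζ²) = √(ωₙ² − (ζωₙ)²) = √(50 − 5²) = √25 = 5 rad/s.
t_p = π/ω_d = π/5 ≈ 0.6283 s.

t_p ≈ 0.6283 s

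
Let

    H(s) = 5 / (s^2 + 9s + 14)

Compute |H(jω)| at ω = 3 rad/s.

|H(j3)| ≈ 0.1821

Substitute s = j3: numerator = 5, denominator = 5 + j27.
|H(j3)| = |5| / |5 + j27| = 5 / 27.459 ≈ 0.1821.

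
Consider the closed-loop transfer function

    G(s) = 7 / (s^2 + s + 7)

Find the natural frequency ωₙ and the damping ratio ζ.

Compare the denominator to the standard form s^2 + 2ζωₙs + ωₙ².
ωₙ² = 7, so ωₙ = √7 ≈ 2.646 rad/s.
2ζωₙ = 1, so ζ = 1/(2·√7) ≈ 0.1890.
With ζ = 0.1890 the response is underdamped.

ωₙ ≈ 2.646 rad/s, ζ ≈ 0.1890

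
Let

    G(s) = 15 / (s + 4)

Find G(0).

Set s = 0: G(0) = (15) / (4) = 15/4.

G(0) = 15/4 ≈ 3.750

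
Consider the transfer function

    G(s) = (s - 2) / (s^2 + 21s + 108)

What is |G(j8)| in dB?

Substitute s = j8: numerator = -2 + j8, denominator = 44 + j168.
|G(j8)| = |-2 + j8| / |44 + j168| = 8.2462 / 173.67 ≈ 0.04748.
In decibels: 20·log₁₀(0.04748) ≈ -26.5 dB.

|G(j8)|_dB ≈ -26.5 dB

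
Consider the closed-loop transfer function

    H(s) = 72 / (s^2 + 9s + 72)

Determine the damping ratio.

Compare the denominator to the standard form s^2 + 2ζωₙs + ωₙ².
ωₙ² = 72, so ωₙ = √72 ≈ 8.485 rad/s.
2ζωₙ = 9, so ζ = 9/(2·√72) ≈ 0.5303.

ζ ≈ 0.5303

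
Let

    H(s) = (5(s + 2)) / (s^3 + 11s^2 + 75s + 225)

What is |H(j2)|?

|H(j2)| ≈ 0.06147

Substitute s = j2: numerator = 10 + j10, denominator = 181 + j142.
|H(j2)| = |10 + j10| / |181 + j142| = 14.142 / 230.05 ≈ 0.06147.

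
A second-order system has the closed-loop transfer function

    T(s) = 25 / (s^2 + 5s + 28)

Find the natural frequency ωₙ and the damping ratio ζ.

ωₙ ≈ 5.292 rad/s, ζ ≈ 0.4725

Compare the denominator to the standard form s^2 + 2ζωₙs + ωₙ².
ωₙ² = 28, so ωₙ = √28 ≈ 5.292 rad/s.
2ζωₙ = 5, so ζ = 5/(2·√28) ≈ 0.4725.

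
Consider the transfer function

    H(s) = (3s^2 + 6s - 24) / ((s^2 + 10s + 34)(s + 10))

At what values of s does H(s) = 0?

s = -4, 2

Set the numerator to zero: 3s^2 + 6s - 24 = 0, i.e. 3·(s^2 + 2s - 8) = 0.
Factoring: (s + 4)(s - 2) = 0.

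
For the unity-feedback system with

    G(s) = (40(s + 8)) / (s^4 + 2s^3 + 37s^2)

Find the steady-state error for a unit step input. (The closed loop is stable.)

e_ss = 0

G(s) has 2 poles at the origin.
This is a Type 2 system; for a step input the steady-state error is zero.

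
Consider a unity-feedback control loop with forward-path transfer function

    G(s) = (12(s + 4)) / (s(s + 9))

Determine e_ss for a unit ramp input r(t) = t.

e_ss = 0.1875

G(s) has one pole at the origin.
This is a Type 1 system. Kv = lim_{s→0} s·G(s) = 48/9 = 16/3.
e_ss = 1/Kv = 1/(16/3) = 3/16 ≈ 0.1875.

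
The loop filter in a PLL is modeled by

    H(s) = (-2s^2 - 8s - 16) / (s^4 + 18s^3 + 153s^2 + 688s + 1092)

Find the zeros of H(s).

Set the numerator to zero: -2s^2 - 8s - 16 = 0, i.e. -2·(s^2 + 4s + 8) = 0.
Factoring: (s^2 + 4s + 8) = 0.

s = -2 ± 2j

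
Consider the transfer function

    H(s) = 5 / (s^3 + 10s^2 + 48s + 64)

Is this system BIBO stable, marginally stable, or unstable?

The denominator s^3 + 10s^2 + 48s + 64 factors as (s^2 + 8s + 32)(s + 2), giving poles at s = -4 + 4j, -4 - 4j, -2.
Since all poles lie strictly in the left half-plane, the system is stable.

stable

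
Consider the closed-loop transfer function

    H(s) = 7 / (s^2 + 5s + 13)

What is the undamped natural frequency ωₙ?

Compare the denominator to the standard form s^2 + 2ζωₙs + ωₙ².
ωₙ² = 13, so ωₙ = √13 ≈ 3.606 rad/s.

ωₙ ≈ 3.606 rad/s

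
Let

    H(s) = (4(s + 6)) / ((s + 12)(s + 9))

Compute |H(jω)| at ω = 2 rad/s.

|H(j2)| ≈ 0.2256

Substitute s = j2: numerator = 24 + j8, denominator = 104 + j42.
|H(j2)| = |24 + j8| / |104 + j42| = 25.298 / 112.16 ≈ 0.2256.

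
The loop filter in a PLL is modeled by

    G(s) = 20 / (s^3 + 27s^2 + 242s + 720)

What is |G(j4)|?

Substitute s = j4: numerator = 20, denominator = 288 + j904.
|G(j4)| = |20| / |288 + j904| = 20 / 948.77 ≈ 0.02108.

|G(j4)| ≈ 0.02108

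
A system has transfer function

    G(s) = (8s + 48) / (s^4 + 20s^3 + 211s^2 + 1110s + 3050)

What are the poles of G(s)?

s = -5 + 5j, -5 - 5j, -5 + 6j, -5 - 6j

The poles are the roots of the denominator s^4 + 20s^3 + 211s^2 + 1110s + 3050 = 0.
No real roots exist; factor into two real quadratics: (s^2 + 10s + 50)(s^2 + 10s + 61) = 0.
Each quadratic gives a conjugate pair via the quadratic formula.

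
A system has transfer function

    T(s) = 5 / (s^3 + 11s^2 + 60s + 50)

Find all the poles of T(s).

s = -5 ± 5j, -1

The poles are the roots of the denominator s^3 + 11s^2 + 60s + 50 = 0.
Trying s = -1: the polynomial evaluates to 0, so (s + 1) is a factor.
Dividing out leaves s^2 + 10s + 50 = 0.
The quadratic formula then gives s = -5 ± 5j.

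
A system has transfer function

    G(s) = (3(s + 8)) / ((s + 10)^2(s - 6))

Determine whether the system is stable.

The poles can be read from the denominator factors: s = -10, -10, 6.
Since the pole(s) at s = 6 lie in the right half-plane, the system is unstable.

unstable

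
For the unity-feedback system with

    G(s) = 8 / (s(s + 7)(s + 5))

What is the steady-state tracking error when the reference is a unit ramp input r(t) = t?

G(s) has one pole at the origin.
This is a Type 1 system. Kv = lim_{s→0} s·G(s) = 8/35.
e_ss = 1/Kv = 1/(8/35) = 35/8 ≈ 4.375.

e_ss = 4.375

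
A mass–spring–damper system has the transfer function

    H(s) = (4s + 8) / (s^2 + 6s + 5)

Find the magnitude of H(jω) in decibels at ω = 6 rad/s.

|H(j6)|_dB ≈ -5.47 dB

Substitute s = j6: numerator = 8 + j24, denominator = -31 + j36.
|H(j6)| = |8 + j24| / |-31 + j36| = 25.298 / 47.508 ≈ 0.5325.
In decibels: 20·log₁₀(0.5325) ≈ -5.47 dB.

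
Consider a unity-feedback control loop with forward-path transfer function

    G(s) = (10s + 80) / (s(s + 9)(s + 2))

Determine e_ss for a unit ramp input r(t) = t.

e_ss = 0.2250

G(s) has one pole at the origin.
This is a Type 1 system. Kv = lim_{s→0} s·G(s) = 80/18 = 40/9.
e_ss = 1/Kv = 1/(40/9) = 9/40 ≈ 0.2250.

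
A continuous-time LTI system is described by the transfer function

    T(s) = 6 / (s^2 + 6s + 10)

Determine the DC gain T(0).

T(0) = 3/5 ≈ 0.6000

At s = 0 each factor (s + a) contributes a and each (s^2 + bs + c) contributes c.
T(0) = 6·1 / ((10)) = 6/10 = 3/5.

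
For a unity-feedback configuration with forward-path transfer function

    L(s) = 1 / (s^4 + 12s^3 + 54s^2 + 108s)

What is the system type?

Type 1

Factor s from the denominator: s^4 + 12s^3 + 54s^2 + 108s = s·(s^3 + 12s^2 + 54s + 108).
There is 1 pole at the origin, so the system is Type 1.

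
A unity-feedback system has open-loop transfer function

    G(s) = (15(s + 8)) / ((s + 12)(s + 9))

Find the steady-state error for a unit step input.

G(s) has no poles at the origin.
This is a Type 0 system. Kp = lim_{s→0} G(s) = 120/108 = 10/9.
e_ss = 1/(1 + Kp) = 1/(1 + 10/9) = 9/19 ≈ 0.4737.

e_ss = 0.4737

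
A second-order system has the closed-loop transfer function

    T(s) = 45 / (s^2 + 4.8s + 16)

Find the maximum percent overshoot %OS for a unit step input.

Comparing s^2 + 4.8s + 16 to s^2 + 2ζωₙs + ωₙ²: ωₙ = 4 rad/s and ζ = 4.8/(2·4) = 0.6.
%OS = 100·exp(−πζ/√(1−ζ²)) = 100·exp(−π·0.6/√(1−0.6²)) ≈ 9.48%.

%OS ≈ 9.48%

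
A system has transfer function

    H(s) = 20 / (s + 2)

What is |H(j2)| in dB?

Substitute s = j2: numerator = 20, denominator = 2 + j2.
|H(j2)| = |20| / |2 + j2| = 20 / 2.8284 ≈ 7.071.
In decibels: 20·log₁₀(7.071) ≈ 17.0 dB.

|H(j2)|_dB ≈ 17.0 dB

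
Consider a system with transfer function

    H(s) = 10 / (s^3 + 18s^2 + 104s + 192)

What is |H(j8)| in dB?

Substitute s = j8: numerator = 10, denominator = -960 + j320.
|H(j8)| = |10| / |-960 + j320| = 10 / 1011.9 ≈ 0.009882.
In decibels: 20·log₁₀(0.009882) ≈ -40.1 dB.

|H(j8)|_dB ≈ -40.1 dB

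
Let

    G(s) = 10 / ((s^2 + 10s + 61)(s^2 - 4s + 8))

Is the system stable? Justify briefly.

The poles can be read from the denominator factors: s = -5 + 6j, -5 - 6j, 2 + 2j, 2 - 2j.
Since the pole(s) at s = 2 + 2j, 2 - 2j lie in the right half-plane, the system is unstable.

unstable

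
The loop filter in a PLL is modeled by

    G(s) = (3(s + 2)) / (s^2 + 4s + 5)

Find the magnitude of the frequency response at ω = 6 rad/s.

Substitute s = j6: numerator = 6 + j18, denominator = -31 + j24.
|G(j6)| = |6 + j18| / |-31 + j24| = 18.974 / 39.205 ≈ 0.4840.

|G(j6)| ≈ 0.4840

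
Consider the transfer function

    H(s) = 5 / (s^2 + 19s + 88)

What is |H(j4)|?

|H(j4)| ≈ 0.04776

Substitute s = j4: numerator = 5, denominator = 72 + j76.
|H(j4)| = |5| / |72 + j76| = 5 / 104.69 ≈ 0.04776.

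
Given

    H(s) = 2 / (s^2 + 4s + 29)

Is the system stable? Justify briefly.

The poles can be read from the denominator factors: s = -2 + 5j, -2 - 5j.
Since all poles lie strictly in the left half-plane, the system is stable.

stable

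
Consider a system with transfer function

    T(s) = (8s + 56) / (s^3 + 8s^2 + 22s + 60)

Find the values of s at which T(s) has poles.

The poles are the roots of the denominator s^3 + 8s^2 + 22s + 60 = 0.
Trying s = -6: the polynomial evaluates to 0, so (s + 6) is a factor.
Dividing out leaves s^2 + 2s + 10 = 0.
The quadratic formula then gives s = -1 ± 3j.

s = -1 ± 3j, -6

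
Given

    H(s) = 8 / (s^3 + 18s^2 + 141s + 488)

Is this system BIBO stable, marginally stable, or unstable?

stable

The denominator s^3 + 18s^2 + 141s + 488 factors as (s + 8)(s^2 + 10s + 61), giving poles at s = -8, -5 ± 6j.
Since all poles lie strictly in the left half-plane, the system is stable.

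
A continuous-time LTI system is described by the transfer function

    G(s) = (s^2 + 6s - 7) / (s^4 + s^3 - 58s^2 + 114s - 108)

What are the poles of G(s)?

s = 1 ± j, -9, 6

The poles are the roots of the denominator s^4 + s^3 - 58s^2 + 114s - 108 = 0.
Trying s = -9: the polynomial evaluates to 0, so (s + 9) is a factor.
Dividing out leaves s^3 - 8s^2 + 14s - 12 = 0.
This factors further as (s^2 - 2s + 2)(s - 6) = 0.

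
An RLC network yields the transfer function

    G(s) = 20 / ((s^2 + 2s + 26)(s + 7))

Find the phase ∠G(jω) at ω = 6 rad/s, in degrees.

∠G(j6) ≈ -170.4°

At s = j6: numerator = 20, denominator = -142 + j24.
∠G = ∠num − ∠den = 0° − (170.41°) = -170.4°.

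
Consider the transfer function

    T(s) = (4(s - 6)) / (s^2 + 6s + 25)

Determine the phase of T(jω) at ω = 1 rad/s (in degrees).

At s = j1: numerator = -24 + j4, denominator = 24 + j6.
∠T = ∠num − ∠den = 170.54° − (14.036°) = 156.5°.

∠T(j1) ≈ 156.5°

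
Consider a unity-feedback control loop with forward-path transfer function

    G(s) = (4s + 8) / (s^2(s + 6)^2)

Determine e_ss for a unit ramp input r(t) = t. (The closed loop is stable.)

e_ss = 0

G(s) has 2 poles at the origin.
This is a Type 2 system; for a ramp input the steady-state error is zero.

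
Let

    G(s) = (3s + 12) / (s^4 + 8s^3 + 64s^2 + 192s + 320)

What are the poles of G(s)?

s = -2 + 6j, -2 - 6j, -2 + 2j, -2 - 2j

The poles are the roots of the denominator s^4 + 8s^3 + 64s^2 + 192s + 320 = 0.
No real roots exist; factor into two real quadratics: (s^2 + 4s + 40)(s^2 + 4s + 8) = 0.
Each quadratic gives a conjugate pair via the quadratic formula.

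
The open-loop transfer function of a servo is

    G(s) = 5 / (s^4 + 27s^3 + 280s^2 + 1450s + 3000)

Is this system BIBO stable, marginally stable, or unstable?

stable

The denominator s^4 + 27s^3 + 280s^2 + 1450s + 3000 factors as (s^2 + 10s + 50)(s + 5)(s + 12), giving poles at s = -5 + 5j, -5 - 5j, -5, -12.
Since all poles lie strictly in the left half-plane, the system is stable.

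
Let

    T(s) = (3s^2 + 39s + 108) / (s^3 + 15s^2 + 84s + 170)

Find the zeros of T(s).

Set the numerator to zero: 3s^2 + 39s + 108 = 0, i.e. 3·(s^2 + 13s + 36) = 0.
Factoring: (s + 9)(s + 4) = 0.

s = -9, -4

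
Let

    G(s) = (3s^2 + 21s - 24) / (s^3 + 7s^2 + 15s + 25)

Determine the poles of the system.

The poles are the roots of the denominator s^3 + 7s^2 + 15s + 25 = 0.
Trying s = -5: the polynomial evaluates to 0, so (s + 5) is a factor.
Dividing out leaves s^2 + 2s + 5 = 0.
The quadratic formula then gives s = -1 ± 2j.

s = -1 ± 2j, -5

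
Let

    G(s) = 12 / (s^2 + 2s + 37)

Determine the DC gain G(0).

G(0) = 12/37 ≈ 0.3243

Set s = 0: G(0) = (12) / (37) = 12/37.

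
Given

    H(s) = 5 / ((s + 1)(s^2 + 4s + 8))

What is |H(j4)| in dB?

Substitute s = j4: numerator = 5, denominator = -72 - j16.
|H(j4)| = |5| / |-72 - j16| = 5 / 73.756 ≈ 0.06779.
In decibels: 20·log₁₀(0.06779) ≈ -23.4 dB.

|H(j4)|_dB ≈ -23.4 dB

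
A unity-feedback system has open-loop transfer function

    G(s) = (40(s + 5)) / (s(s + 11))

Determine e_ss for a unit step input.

e_ss = 0

G(s) has one pole at the origin.
This is a Type 1 system; for a step input the steady-state error is zero.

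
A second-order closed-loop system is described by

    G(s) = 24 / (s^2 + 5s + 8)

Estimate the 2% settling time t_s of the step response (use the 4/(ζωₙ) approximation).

Comparing s^2 + 5s + 8 to s^2 + 2ζωₙs + ωₙ²: ωₙ = √8 ≈ 2.828 rad/s and ζ = 5/(2·√8) ≈ 0.8839.
ζωₙ = 5/2 = 2.5, so t_s ≈ 4/(ζωₙ) = 4/2.5 = 1.600 s.

t_s ≈ 1.600 s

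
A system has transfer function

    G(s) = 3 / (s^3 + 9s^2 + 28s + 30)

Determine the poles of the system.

s = -3 + j, -3 - j, -3

The poles are the roots of the denominator s^3 + 9s^2 + 28s + 30 = 0.
Trying s = -3: the polynomial evaluates to 0, so (s + 3) is a factor.
Dividing out leaves s^2 + 6s + 10 = 0.
The quadratic formula then gives s = -3 ± 1j.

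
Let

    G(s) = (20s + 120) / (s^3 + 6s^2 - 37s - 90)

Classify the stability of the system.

unstable

The denominator s^3 + 6s^2 - 37s - 90 factors as (s + 2)(s + 9)(s - 5), giving poles at s = -2, -9, 5.
Since the pole(s) at s = 5 lie in the right half-plane, the system is unstable.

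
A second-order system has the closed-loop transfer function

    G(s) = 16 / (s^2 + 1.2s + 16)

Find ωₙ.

ωₙ = 4 rad/s

Compare the denominator to the standard form s^2 + 2ζωₙs + ωₙ².
ωₙ² = 16, so ωₙ = 4 rad/s.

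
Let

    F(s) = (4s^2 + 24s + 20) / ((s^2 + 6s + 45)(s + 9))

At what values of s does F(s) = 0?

Set the numerator to zero: 4s^2 + 24s + 20 = 0, i.e. 4·(s^2 + 6s + 5) = 0.
Factoring: (s + 5)(s + 1) = 0.

s = -5, -1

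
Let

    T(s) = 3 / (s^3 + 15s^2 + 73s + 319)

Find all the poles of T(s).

The poles are the roots of the denominator s^3 + 15s^2 + 73s + 319 = 0.
Trying s = -11: the polynomial evaluates to 0, so (s + 11) is a factor.
Dividing out leaves s^2 + 4s + 29 = 0.
The quadratic formula then gives s = -2 ± 5j.

s = -2 ± 5j, -11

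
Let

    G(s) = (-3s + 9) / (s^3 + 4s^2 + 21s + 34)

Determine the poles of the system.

s = -1 ± 4j, -2

The poles are the roots of the denominator s^3 + 4s^2 + 21s + 34 = 0.
Trying s = -2: the polynomial evaluates to 0, so (s + 2) is a factor.
Dividing out leaves s^2 + 2s + 17 = 0.
The quadratic formula then gives s = -1 ± 4j.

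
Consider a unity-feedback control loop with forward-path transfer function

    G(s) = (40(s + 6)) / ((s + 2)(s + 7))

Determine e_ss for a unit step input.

e_ss = 0.05512

G(s) has no poles at the origin.
This is a Type 0 system. Kp = lim_{s→0} G(s) = 240/14 = 120/7.
e_ss = 1/(1 + Kp) = 1/(1 + 120/7) = 7/127 ≈ 0.05512.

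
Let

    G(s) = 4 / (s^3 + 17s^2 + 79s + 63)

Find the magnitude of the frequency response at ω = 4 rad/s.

Substitute s = j4: numerator = 4, denominator = -209 + j252.
|G(j4)| = |4| / |-209 + j252| = 4 / 327.39 ≈ 0.01222.

|G(j4)| ≈ 0.01222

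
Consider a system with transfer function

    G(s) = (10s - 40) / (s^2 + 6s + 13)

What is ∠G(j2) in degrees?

At s = j2: numerator = -40 + j20, denominator = 9 + j12.
∠G = ∠num − ∠den = 153.43° − (53.130°) = 100.3°.

∠G(j2) ≈ 100.3°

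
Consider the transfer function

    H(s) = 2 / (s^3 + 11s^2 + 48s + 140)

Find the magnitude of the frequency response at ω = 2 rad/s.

Substitute s = j2: numerator = 2, denominator = 96 + j88.
|H(j2)| = |2| / |96 + j88| = 2 / 130.23 ≈ 0.01536.

|H(j2)| ≈ 0.01536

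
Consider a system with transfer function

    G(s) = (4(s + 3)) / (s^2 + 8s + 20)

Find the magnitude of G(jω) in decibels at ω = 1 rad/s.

|G(j1)|_dB ≈ -4.24 dB

Substitute s = j1: numerator = 12 + j4, denominator = 19 + j8.
|G(j1)| = |12 + j4| / |19 + j8| = 12.649 / 20.616 ≈ 0.6136.
In decibels: 20·log₁₀(0.6136) ≈ -4.24 dB.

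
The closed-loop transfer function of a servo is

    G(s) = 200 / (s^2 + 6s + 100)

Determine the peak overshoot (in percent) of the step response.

%OS ≈ 37.2%

Comparing s^2 + 6s + 100 to s^2 + 2ζωₙs + ωₙ²: ωₙ = 10 rad/s and ζ = 6/(2·10) = 0.3.
%OS = 100·exp(−πζ/√(1−ζ²)) = 100·exp(−π·0.3/√(1−0.3²)) ≈ 37.2%.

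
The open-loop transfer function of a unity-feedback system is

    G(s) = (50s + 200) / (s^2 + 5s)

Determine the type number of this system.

Type 1

Factor s from the denominator: s^2 + 5s = s·(s + 5).
There is 1 pole at the origin, so the system is Type 1.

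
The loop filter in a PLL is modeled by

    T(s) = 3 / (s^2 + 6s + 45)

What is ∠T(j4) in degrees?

∠T(j4) ≈ -39.61°

At s = j4: numerator = 3, denominator = 29 + j24.
∠T = ∠num − ∠den = 0° − (39.611°) = -39.61°.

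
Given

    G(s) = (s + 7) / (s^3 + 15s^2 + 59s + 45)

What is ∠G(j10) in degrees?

At s = j10: numerator = 7 + j10, denominator = -1455 - j410.
∠G = ∠num − ∠den = 55.008° − (-164.26°) = 219.3°, which wraps to -140.7°.

∠G(j10) ≈ -140.7°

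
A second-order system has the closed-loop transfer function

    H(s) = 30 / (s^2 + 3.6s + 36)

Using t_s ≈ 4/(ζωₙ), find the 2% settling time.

t_s ≈ 2.222 s

Comparing s^2 + 3.6s + 36 to s^2 + 2ζωₙs + ωₙ²: ωₙ = 6 rad/s and ζ = 3.6/(2·6) = 0.3.
ζωₙ = 3.6/2 = 1.8, so t_s ≈ 4/(ζωₙ) = 4/1.8 ≈ 2.222 s.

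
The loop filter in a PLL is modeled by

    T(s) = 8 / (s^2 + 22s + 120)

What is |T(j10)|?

|T(j10)| ≈ 0.03621

Substitute s = j10: numerator = 8, denominator = 20 + j220.
|T(j10)| = |8| / |20 + j220| = 8 / 220.91 ≈ 0.03621.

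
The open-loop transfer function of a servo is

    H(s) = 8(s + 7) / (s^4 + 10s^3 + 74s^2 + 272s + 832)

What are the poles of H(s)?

The poles are the roots of the denominator s^4 + 10s^3 + 74s^2 + 272s + 832 = 0.
No real roots exist; factor into two real quadratics: (s^2 + 8s + 32)(s^2 + 2s + 26) = 0.
Each quadratic gives a conjugate pair via the quadratic formula.

s = -4 + 4j, -4 - 4j, -1 + 5j, -1 - 5j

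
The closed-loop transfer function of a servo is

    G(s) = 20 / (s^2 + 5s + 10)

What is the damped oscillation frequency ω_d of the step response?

Comparing s^2 + 5s + 10 to s^2 + 2ζωₙs + ωₙ²: ωₙ = √10 ≈ 3.162 rad/s and ζ = 5/(2·√10) ≈ 0.7906.
ζωₙ = 5/2 = 2.5, so ω_d = ωₙ√(1−ζ²) = √(ωₙ² − (ζωₙ)²) = √(10 − 2.5²) = √3.75 ≈ 1.936 rad/s.

ω_d ≈ 1.936 rad/s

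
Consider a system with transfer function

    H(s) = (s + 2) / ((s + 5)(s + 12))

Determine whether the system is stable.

The poles can be read from the denominator factors: s = -5, -12.
Since all poles lie strictly in the left half-plane, the system is stable.

stable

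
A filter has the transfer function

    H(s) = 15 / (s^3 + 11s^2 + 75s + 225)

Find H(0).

H(0) = 1/15 ≈ 0.06667

Set s = 0: H(0) = (15) / (225) = 1/15.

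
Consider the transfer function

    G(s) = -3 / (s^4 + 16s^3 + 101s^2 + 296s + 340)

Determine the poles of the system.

s = -4 + 2j, -4 - 2j, -4 + j, -4 - j

The poles are the roots of the denominator s^4 + 16s^3 + 101s^2 + 296s + 340 = 0.
No real roots exist; factor into two real quadratics: (s^2 + 8s + 20)(s^2 + 8s + 17) = 0.
Each quadratic gives a conjugate pair via the quadratic formula.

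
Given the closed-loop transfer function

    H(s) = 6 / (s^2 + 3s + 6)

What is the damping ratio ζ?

ζ ≈ 0.6124

Compare the denominator to the standard form s^2 + 2ζωₙs + ωₙ².
ωₙ² = 6, so ωₙ = √6 ≈ 2.449 rad/s.
2ζωₙ = 3, so ζ = 3/(2·√6) ≈ 0.6124.
With ζ = 0.6124 the response is underdamped.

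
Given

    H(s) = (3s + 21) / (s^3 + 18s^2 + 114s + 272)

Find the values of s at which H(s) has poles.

The poles are the roots of the denominator s^3 + 18s^2 + 114s + 272 = 0.
Trying s = -8: the polynomial evaluates to 0, so (s + 8) is a factor.
Dividing out leaves s^2 + 10s + 34 = 0.
The quadratic formula then gives s = -5 ± 3j.

s = -5 ± 3j, -8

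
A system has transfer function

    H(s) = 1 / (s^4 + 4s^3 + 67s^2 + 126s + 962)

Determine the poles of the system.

s = -1 + 5j, -1 - 5j, -1 + 6j, -1 - 6j

The poles are the roots of the denominator s^4 + 4s^3 + 67s^2 + 126s + 962 = 0.
No real roots exist; factor into two real quadratics: (s^2 + 2s + 26)(s^2 + 2s + 37) = 0.
Each quadratic gives a conjugate pair via the quadratic formula.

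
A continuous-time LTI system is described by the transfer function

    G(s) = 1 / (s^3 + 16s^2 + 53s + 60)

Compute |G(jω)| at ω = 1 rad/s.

|G(j1)| ≈ 0.01468

Substitute s = j1: numerator = 1, denominator = 44 + j52.
|G(j1)| = |1| / |44 + j52| = 1 / 68.118 ≈ 0.01468.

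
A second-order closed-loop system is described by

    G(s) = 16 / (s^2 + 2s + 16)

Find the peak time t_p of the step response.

Comparing s^2 + 2s + 16 to s^2 + 2ζωₙs + ωₙ²: ωₙ = 4 rad/s and ζ = 2/(2·4) = 0.25.
ζωₙ = 2/2 = 1, so ω_d = ωₙ√(1−ζ²) = √(ωₙ² − (ζωₙ)²) = √(16 − 1²) = √15 ≈ 3.873 rad/s.
t_p = π/ω_d = π/3.873 ≈ 0.8112 s.

t_p ≈ 0.8112 s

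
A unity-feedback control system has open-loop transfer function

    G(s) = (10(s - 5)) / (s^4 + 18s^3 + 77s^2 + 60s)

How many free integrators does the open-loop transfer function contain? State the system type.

The denominator has 1 factor of s at the origin (free integrator), so this is a Type 1 system.

Type 1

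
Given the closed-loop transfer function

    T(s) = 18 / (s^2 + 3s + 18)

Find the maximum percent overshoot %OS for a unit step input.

Comparing s^2 + 3s + 18 to s^2 + 2ζωₙs + ωₙ²: ωₙ = √18 ≈ 4.243 rad/s and ζ = 3/(2·√18) ≈ 0.3536.
%OS = 100·exp(−πζ/√(1−ζ²)) = 100·exp(−π·0.3536/√(1−0.3536²)) ≈ 30.5%.

%OS ≈ 30.5%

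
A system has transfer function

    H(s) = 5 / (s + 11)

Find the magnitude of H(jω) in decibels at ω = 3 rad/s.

Substitute s = j3: numerator = 5, denominator = 11 + j3.
|H(j3)| = |5| / |11 + j3| = 5 / 11.402 ≈ 0.4385.
In decibels: 20·log₁₀(0.4385) ≈ -7.16 dB.

|H(j3)|_dB ≈ -7.16 dB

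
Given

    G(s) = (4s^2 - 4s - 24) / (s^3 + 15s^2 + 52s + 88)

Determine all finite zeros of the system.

Set the numerator to zero: 4s^2 - 4s - 24 = 0, i.e. 4·(s^2 - s - 6) = 0.
Factoring: (s - 3)(s + 2) = 0.

s = 3, -2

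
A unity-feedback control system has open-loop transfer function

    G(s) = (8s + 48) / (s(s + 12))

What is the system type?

The denominator has 1 factor of s at the origin (free integrator), so this is a Type 1 system.

Type 1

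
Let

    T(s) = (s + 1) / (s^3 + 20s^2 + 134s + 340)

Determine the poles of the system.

s = -10, -5 + 3j, -5 - 3j

The poles are the roots of the denominator s^3 + 20s^2 + 134s + 340 = 0.
Trying s = -10: the polynomial evaluates to 0, so (s + 10) is a factor.
Dividing out leaves s^2 + 10s + 34 = 0.
The quadratic formula then gives s = -5 ± 3j.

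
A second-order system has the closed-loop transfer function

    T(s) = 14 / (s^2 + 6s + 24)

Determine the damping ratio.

ζ ≈ 0.6124

Compare the denominator to the standard form s^2 + 2ζωₙs + ωₙ².
ωₙ² = 24, so ωₙ = √24 ≈ 4.899 rad/s.
2ζωₙ = 6, so ζ = 6/(2·√24) ≈ 0.6124.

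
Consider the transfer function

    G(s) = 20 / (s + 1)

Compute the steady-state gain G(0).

G(0) = 20

Set s = 0: G(0) = (20) / (1) = 20.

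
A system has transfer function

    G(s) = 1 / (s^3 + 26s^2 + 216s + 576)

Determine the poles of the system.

The poles are the roots of the denominator s^3 + 26s^2 + 216s + 576 = 0.
Trying s = -6: the polynomial evaluates to 0, so (s + 6) is a factor.
Dividing out leaves s^2 + 20s + 96 = 0.
Factoring the quadratic: (s + 12)(s + 8) = 0.

s = -6, -12, -8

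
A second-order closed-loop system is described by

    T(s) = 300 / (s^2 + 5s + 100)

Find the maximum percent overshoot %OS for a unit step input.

Comparing s^2 + 5s + 100 to s^2 + 2ζωₙs + ωₙ²: ωₙ = 10 rad/s and ζ = 5/(2·10) = 0.25.
%OS = 100·exp(−πζ/√(1−ζ²)) = 100·exp(−π·0.25/√(1−0.25²)) ≈ 44.4%.

%OS ≈ 44.4%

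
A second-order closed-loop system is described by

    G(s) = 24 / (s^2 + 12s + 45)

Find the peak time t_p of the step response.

t_p ≈ 1.047 s

Comparing s^2 + 12s + 45 to s^2 + 2ζωₙs + ωₙ²: ωₙ = √45 ≈ 6.708 rad/s and ζ = 12/(2·√45) ≈ 0.8944.
ζωₙ = 12/2 = 6, so ω_d = ωₙ√(1−ζ²) = √(ωₙ² − (ζωₙ)²) = √(45 − 6²) = √9 = 3 rad/s.
t_p = π/ω_d = π/3 ≈ 1.047 s.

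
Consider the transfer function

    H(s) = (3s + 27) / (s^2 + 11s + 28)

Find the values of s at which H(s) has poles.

s = -7, -4

The poles are the roots of the denominator s^2 + 11s + 28 = 0.
Factoring: (s + 7)(s + 4) = 0, so s = -7 and s = -4.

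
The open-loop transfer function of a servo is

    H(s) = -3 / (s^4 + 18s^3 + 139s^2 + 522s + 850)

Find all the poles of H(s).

s = -4 ± 3j, -5 ± 3j

The poles are the roots of the denominator s^4 + 18s^3 + 139s^2 + 522s + 850 = 0.
No real roots exist; factor into two real quadratics: (s^2 + 8s + 25)(s^2 + 10s + 34) = 0.
Each quadratic gives a conjugate pair via the quadratic formula.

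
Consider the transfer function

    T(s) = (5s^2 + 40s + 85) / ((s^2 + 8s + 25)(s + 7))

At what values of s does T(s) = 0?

Set the numerator to zero: 5s^2 + 40s + 85 = 0, i.e. 5·(s^2 + 8s + 17) = 0.
Factoring: (s^2 + 8s + 17) = 0.

s = -4 + j, -4 - j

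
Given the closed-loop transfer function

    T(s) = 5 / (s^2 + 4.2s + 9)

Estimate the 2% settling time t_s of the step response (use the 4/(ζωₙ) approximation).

t_s ≈ 1.905 s

Comparing s^2 + 4.2s + 9 to s^2 + 2ζωₙs + ωₙ²: ωₙ = 3 rad/s and ζ = 4.2/(2·3) = 0.7.
ζωₙ = 4.2/2 = 2.1, so t_s ≈ 4/(ζωₙ) = 4/2.1 ≈ 1.905 s.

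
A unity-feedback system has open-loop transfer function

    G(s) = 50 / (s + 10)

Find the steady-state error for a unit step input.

G(s) has no poles at the origin.
This is a Type 0 system. Kp = lim_{s→0} G(s) = 50/10 = 5.
e_ss = 1/(1 + Kp) = 1/(1 + 5) = 1/6 ≈ 0.1667.

e_ss = 0.1667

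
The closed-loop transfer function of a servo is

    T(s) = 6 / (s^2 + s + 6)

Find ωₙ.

ωₙ ≈ 2.449 rad/s

Compare the denominator to the standard form s^2 + 2ζωₙs + ωₙ².
ωₙ² = 6, so ωₙ = √6 ≈ 2.449 rad/s.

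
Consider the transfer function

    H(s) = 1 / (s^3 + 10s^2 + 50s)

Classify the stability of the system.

marginally stable

The denominator s^3 + 10s^2 + 50s factors as s(s^2 + 10s + 50), giving poles at s = 0, -5 ± 5j.
Since the simple pole(s) at s = 0 lie on the jω-axis with none in the right half-plane, the system is marginally stable.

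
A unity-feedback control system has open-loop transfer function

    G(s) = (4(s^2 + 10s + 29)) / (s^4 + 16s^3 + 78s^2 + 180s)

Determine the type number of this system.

The denominator has 1 factor of s at the origin (free integrator), so this is a Type 1 system.

Type 1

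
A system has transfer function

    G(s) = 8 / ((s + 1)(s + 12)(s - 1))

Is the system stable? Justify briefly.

unstable

The poles can be read from the denominator factors: s = -1, -12, 1.
Since the pole(s) at s = 1 lie in the right half-plane, the system is unstable.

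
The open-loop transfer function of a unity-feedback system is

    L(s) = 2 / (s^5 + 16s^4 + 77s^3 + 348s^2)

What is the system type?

Factor s from the denominator: s^5 + 16s^4 + 77s^3 + 348s^2 = s^2·(s^3 + 16s^2 + 77s + 348).
There are 2 poles at the origin, so the system is Type 2.

Type 2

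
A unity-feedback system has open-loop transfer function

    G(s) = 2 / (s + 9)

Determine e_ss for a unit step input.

e_ss = 0.8182

G(s) has no poles at the origin.
This is a Type 0 system. Kp = lim_{s→0} G(s) = 2/9.
e_ss = 1/(1 + Kp) = 1/(1 + 2/9) = 9/11 ≈ 0.8182.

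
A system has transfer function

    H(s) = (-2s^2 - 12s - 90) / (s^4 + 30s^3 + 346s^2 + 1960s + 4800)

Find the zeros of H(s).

s = -3 + 6j, -3 - 6j

Set the numerator to zero: -2s^2 - 12s - 90 = 0, i.e. -2·(s^2 + 6s + 45) = 0.
Factoring: (s^2 + 6s + 45) = 0.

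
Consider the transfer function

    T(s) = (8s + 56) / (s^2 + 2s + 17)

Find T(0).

T(0) = 56/17 ≈ 3.294

Set s = 0: T(0) = (56) / (17) = 56/17.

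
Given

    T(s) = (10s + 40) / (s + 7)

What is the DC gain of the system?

T(0) = 40/7 ≈ 5.714

Set s = 0: T(0) = (40) / (7) = 40/7.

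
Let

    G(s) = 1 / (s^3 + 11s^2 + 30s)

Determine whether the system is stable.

marginally stable

The denominator s^3 + 11s^2 + 30s factors as s(s + 6)(s + 5), giving poles at s = 0, -6, -5.
Since the simple pole(s) at s = 0 lie on the jω-axis with none in the right half-plane, the system is marginally stable.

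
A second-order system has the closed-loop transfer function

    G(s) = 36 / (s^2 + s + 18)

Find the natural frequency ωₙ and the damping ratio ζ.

ωₙ ≈ 4.243 rad/s, ζ ≈ 0.1179

Compare the denominator to the standard form s^2 + 2ζωₙs + ωₙ².
ωₙ² = 18, so ωₙ = √18 ≈ 4.243 rad/s.
2ζωₙ = 1, so ζ = 1/(2·√18) ≈ 0.1179.
With ζ = 0.1179 the response is underdamped.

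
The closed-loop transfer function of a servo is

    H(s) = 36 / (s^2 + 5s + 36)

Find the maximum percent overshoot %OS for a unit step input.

Comparing s^2 + 5s + 36 to s^2 + 2ζωₙs + ωₙ²: ωₙ = 6 rad/s and ζ = 5/(2·6) ≈ 0.4167.
%OS = 100·exp(−πζ/√(1−ζ²)) = 100·exp(−π·0.4167/√(1−0.4167²)) ≈ 23.7%.

%OS ≈ 23.7%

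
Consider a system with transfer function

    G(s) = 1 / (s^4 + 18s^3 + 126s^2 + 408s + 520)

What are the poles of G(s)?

s = -4 + 2j, -4 - 2j, -5 + j, -5 - j

The poles are the roots of the denominator s^4 + 18s^3 + 126s^2 + 408s + 520 = 0.
No real roots exist; factor into two real quadratics: (s^2 + 8s + 20)(s^2 + 10s + 26) = 0.
Each quadratic gives a conjugate pair via the quadratic formula.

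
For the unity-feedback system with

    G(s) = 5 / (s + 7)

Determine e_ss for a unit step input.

e_ss = 0.5833

G(s) has no poles at the origin.
This is a Type 0 system. Kp = lim_{s→0} G(s) = 5/7.
e_ss = 1/(1 + Kp) = 1/(1 + 5/7) = 7/12 ≈ 0.5833.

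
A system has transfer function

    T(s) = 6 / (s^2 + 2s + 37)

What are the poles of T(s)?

s = -1 ± 6j

The poles are the roots of the denominator s^2 + 2s + 37 = 0.
Using the quadratic formula: s = (-2 ± √(-144))/2 = -1 ± 6j.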